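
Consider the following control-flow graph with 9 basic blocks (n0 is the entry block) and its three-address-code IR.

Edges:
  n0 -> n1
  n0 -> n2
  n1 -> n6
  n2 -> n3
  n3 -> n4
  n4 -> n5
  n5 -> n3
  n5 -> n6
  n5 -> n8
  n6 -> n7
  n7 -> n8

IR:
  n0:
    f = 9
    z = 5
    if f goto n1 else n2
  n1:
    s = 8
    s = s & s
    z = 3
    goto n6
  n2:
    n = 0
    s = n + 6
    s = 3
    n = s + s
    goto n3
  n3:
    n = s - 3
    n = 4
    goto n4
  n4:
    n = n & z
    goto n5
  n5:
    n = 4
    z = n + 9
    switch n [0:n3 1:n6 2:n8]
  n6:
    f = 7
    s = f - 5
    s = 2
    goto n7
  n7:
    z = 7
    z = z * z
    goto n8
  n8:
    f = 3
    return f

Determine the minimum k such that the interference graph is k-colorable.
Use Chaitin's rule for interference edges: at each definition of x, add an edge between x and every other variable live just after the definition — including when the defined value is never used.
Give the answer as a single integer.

Answer: 3

Working:
Per-block:
  n0: def={f,z} ue=∅
  n1: def={s,z} ue=∅
  n2: def={n,s} ue=∅
  n3: def={n} ue={s}
  n4: def={n} ue={n,z}
  n5: def={n,z} ue=∅
  n6: def={f,s} ue=∅
  n7: def={z} ue=∅
  n8: def={f} ue=∅

Live sets:
  live n0: ∅→{z}
  live n1: ∅→∅
  live n2: {z}→{s,z}
  live n3: {s,z}→{n,s,z}
  live n4: {n,s,z}→{s}
  live n5: {s}→{s,z}
  live n6: ∅→∅
  live n7: ∅→∅
  live n8: ∅→∅

Interfere edges:
  f↔{z}
  n↔{s,z}
  s↔{n,z}
  z↔{f,n,s}

Colouring:
  {n,s,z} pairwise interfere (3-clique) ⇒ χ ≥ 3
  3-colouring: c0={z}  c1={f,n}  c2={s}
  χ = 3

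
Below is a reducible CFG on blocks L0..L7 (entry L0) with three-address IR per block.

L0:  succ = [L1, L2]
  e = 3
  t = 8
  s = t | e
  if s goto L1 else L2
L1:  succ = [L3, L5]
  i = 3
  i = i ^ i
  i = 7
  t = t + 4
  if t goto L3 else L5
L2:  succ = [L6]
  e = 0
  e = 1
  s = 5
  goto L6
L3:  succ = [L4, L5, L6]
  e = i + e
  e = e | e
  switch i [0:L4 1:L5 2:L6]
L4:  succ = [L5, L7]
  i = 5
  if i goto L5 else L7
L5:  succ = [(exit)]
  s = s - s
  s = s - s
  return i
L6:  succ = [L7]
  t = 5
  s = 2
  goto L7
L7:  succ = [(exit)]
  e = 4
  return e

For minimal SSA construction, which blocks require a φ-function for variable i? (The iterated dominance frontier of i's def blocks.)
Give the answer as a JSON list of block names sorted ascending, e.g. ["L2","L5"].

Answer: ["L5", "L6", "L7"]

Derivation:
idom tree: L1←L0 L2←L0 L3←L1 L4←L3 L5←L1 L6←L0 L7←L0
Join-block Dom:
  L5: preds {L1,L3,L4}: {L0,L1} ∩ {L0,L1,L3} ∩ {L0,L1,L3,L4} = {L0,L1}; idom=L1
  L6: preds {L2,L3}: {L0,L2} ∩ {L0,L1,L3} = {L0}; idom=L0
  L7: preds {L4,L6}: {L0,L1,L3,L4} ∩ {L0,L6} = {L0}; idom=L0

Frontier:
  join L5 pred L1: · stop@L1
  join L5 pred L3: L3 stop@L1
  join L5 pred L4: L4→L3 stop@L1
  join L6 pred L2: L2 stop@L0
  join L6 pred L3: L3→L1 stop@L0
  join L7 pred L4: L4→L3→L1 stop@L0
  join L7 pred L6: L6 stop@L0
  DF(L0)=∅
  DF(L1)={L6,L7}
  DF(L2)={L6}
  DF(L3)={L5,L6,L7}
  DF(L4)={L5,L7}
  DF(L5)=∅
  DF(L6)={L7}
  DF(L7)=∅

φ for i: defs {L1,L4}
  DF⁺ = {L5,L6,L7}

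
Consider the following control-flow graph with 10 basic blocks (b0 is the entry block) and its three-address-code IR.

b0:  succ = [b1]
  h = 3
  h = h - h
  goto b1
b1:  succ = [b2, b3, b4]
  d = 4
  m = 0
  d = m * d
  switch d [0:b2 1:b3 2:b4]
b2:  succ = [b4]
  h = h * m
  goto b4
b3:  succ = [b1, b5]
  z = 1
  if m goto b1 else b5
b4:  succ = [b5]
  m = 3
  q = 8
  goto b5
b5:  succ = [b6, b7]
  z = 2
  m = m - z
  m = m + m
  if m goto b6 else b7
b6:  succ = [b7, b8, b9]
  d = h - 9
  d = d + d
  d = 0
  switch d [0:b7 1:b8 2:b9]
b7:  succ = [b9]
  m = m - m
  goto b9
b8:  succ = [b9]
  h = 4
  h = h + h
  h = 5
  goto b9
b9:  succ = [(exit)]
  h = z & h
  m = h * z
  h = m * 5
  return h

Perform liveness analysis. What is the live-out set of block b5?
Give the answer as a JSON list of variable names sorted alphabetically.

Answer: ["h", "m", "z"]

Derivation:
def/use:
  b0: {h} / ∅
  b1: {d,m} / ∅
  b2: {h} / {h,m}
  b3: {z} / {m}
  b4: {m,q} / ∅
  b5: {m,z} / {m}
  b6: {d} / {h}
  b7: {m} / {m}
  b8: {h} / ∅
  b9: {h,m} / {h,z}

Backward fixpoint:
  b0 li=∅ lo={h}
  b1 li={h} lo={h,m}
  b2 li={h,m} lo={h}
  b3 li={h,m} lo={h,m}
  b4 li={h} lo={h,m}
  b5 li={h,m} lo={h,m,z}
  b6 li={h,m,z} lo={h,m,z}
  b7 li={h,m,z} lo={h,z}
  b8 li={z} lo={h,z}
  b9 li={h,z} lo=∅

live-out(b5) = ["h", "m", "z"]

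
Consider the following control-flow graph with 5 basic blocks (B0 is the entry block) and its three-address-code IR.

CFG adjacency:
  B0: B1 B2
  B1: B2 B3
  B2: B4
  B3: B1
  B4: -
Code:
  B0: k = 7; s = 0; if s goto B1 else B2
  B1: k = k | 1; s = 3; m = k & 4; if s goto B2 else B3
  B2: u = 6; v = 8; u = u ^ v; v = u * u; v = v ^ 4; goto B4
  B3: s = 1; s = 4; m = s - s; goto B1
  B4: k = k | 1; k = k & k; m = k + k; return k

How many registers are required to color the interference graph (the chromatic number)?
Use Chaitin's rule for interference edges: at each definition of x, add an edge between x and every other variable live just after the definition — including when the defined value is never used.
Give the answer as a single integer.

Block summaries:
  B0 def {k,s} use ∅
  B1 def {k,m,s} use {k}
  B2 def {u,v} use ∅
  B3 def {m,s} use ∅
  B4 def {k,m} use {k}

Live sets:
  B0: in=∅ out={k}
  B1: in={k} out={k}
  B2: in={k} out={k}
  B3: in={k} out={k}
  B4: in={k} out=∅

Interfere edges:
  k: {m,s,u,v}
  m: {k,s}
  s: {k,m}
  u: {k,v}
  v: {k,u}

Registers:
  clique {k,m,s} ⇒ need ≥ 3
  3-colouring: c0={k}  c1={m,u}  c2={s,v}
  χ = 3

Answer: 3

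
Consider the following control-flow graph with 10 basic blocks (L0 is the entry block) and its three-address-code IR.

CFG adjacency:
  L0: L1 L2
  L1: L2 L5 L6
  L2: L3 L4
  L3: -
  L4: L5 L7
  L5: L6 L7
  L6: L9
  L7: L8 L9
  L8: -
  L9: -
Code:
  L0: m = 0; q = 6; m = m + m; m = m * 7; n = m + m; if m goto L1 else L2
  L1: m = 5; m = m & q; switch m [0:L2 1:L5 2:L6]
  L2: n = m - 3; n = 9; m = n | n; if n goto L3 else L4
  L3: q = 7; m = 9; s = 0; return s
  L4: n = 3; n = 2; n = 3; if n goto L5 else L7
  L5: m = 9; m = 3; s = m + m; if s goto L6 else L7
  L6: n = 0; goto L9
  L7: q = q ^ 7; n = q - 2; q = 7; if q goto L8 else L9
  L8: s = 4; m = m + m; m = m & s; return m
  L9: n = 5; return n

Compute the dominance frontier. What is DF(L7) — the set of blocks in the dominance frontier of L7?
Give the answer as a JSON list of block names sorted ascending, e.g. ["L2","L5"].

idom tree: L1←L0 L2←L0 L3←L2 L4←L2 L5←L0 L6←L0 L7←L0 L8←L7 L9←L0
Join-block Dom:
  L2: preds {L0,L1}: {L0} ∩ {L0,L1} = {L0}; idom=L0
  L5: preds {L1,L4}: {L0,L1} ∩ {L0,L2,L4} = {L0}; idom=L0
  L6: preds {L1,L5}: {L0,L1} ∩ {L0,L5} = {L0}; idom=L0
  L7: preds {L4,L5}: {L0,L2,L4} ∩ {L0,L5} = {L0}; idom=L0
  L9: preds {L6,L7}: {L0,L6} ∩ {L0,L7} = {L0}; idom=L0

DF derivation:
  join L2 pred L0: · stop@L0
  join L2 pred L1: L1 stop@L0
  join L5 pred L1: L1 stop@L0
  join L5 pred L4: L4→L2 stop@L0
  join L6 pred L1: L1 stop@L0
  join L6 pred L5: L5 stop@L0
  join L7 pred L4: L4→L2 stop@L0
  join L7 pred L5: L5 stop@L0
  join L9 pred L6: L6 stop@L0
  join L9 pred L7: L7 stop@L0
  DF(L0)=∅
  DF(L1)={L2,L5,L6}
  DF(L2)={L5,L7}
  DF(L3)=∅
  DF(L4)={L5,L7}
  DF(L5)={L6,L7}
  DF(L6)={L9}
  DF(L7)={L9}
  DF(L8)=∅
  DF(L9)=∅

DF(L7) = ["L9"]

Answer: ["L9"]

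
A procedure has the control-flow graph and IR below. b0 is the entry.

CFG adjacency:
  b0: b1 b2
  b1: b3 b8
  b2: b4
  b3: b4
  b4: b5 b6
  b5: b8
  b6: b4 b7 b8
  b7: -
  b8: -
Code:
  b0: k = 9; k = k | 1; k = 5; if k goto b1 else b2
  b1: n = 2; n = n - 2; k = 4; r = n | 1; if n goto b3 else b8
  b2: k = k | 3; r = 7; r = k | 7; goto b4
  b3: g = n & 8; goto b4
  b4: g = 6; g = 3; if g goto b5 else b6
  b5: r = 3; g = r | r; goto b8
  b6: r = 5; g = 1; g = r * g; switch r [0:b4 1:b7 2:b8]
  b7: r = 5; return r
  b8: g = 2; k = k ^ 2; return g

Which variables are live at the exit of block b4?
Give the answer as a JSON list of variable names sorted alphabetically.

Per-block:
  b0: {k} / ∅
  b1: {k,n,r} / ∅
  b2: {k,r} / {k}
  b3: {g} / {n}
  b4: {g} / ∅
  b5: {g,r} / ∅
  b6: {g,r} / ∅
  b7: {r} / ∅
  b8: {g,k} / {k}

Backward fixpoint:
  b0: in=∅ out={k}
  b1: in=∅ out={k,n}
  b2: in={k} out={k}
  b3: in={k,n} out={k}
  b4: in={k} out={k}
  b5: in={k} out={k}
  b6: in={k} out={k}
  b7: in=∅ out=∅
  b8: in={k} out=∅

live-out(b4) = ["k"]

Answer: ["k"]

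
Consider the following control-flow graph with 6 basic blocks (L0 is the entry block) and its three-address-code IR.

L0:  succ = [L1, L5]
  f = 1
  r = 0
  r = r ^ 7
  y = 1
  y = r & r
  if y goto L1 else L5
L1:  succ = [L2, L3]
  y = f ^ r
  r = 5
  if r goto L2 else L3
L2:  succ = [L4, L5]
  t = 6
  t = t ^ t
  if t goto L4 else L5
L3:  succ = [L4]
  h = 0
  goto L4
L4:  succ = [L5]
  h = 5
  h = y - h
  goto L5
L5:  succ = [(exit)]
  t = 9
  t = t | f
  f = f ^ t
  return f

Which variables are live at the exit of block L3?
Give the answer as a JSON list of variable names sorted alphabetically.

Block summaries:
  L0 def {f,r,y} use ∅
  L1 def {r,y} use {f,r}
  L2 def {t} use ∅
  L3 def {h} use ∅
  L4 def {h} use {y}
  L5 def {f,t} use {f}

Backward fixpoint:
  L0 li=∅ lo={f,r}
  L1 li={f,r} lo={f,y}
  L2 li={f,y} lo={f,y}
  L3 li={f,y} lo={f,y}
  L4 li={f,y} lo={f}
  L5 li={f} lo=∅

live-out(L3) = ["f", "y"]

Answer: ["f", "y"]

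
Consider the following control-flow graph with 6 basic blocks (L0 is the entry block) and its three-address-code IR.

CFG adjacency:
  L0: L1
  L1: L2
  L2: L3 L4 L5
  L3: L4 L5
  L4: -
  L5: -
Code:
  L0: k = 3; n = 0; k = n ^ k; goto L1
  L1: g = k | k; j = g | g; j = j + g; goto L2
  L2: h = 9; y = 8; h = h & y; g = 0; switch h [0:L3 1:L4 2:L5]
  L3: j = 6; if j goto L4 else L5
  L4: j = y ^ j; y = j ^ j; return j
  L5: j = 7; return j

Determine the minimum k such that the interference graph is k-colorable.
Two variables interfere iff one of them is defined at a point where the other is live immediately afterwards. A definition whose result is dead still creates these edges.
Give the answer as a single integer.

Answer: 4

Working:
Block summaries:
  L0 def {k,n} use ∅
  L1 def {g,j} use {k}
  L2 def {g,h,y} use ∅
  L3 def {j} use ∅
  L4 def {j,y} use {j,y}
  L5 def {j} use ∅

Live sets:
  L0: in=∅ out={k}
  L1: in={k} out={j}
  L2: in={j} out={j,y}
  L3: in={y} out={j,y}
  L4: in={j,y} out=∅
  L5: in=∅ out=∅

Interference:
  g — {h,j,y}
  h — {g,j,y}
  j — {g,h,y}
  k — {n}
  n — {k}
  y — {g,h,j}

Colouring:
  lower bound: {g,h,j,y} mutually conflict ⇒ χ ≥ 4
  assign g→c0 h→c1 j→c2 k→c0 n→c1 y→c3 — no edge inside a register ⇒ χ ≤ 4
  χ = 4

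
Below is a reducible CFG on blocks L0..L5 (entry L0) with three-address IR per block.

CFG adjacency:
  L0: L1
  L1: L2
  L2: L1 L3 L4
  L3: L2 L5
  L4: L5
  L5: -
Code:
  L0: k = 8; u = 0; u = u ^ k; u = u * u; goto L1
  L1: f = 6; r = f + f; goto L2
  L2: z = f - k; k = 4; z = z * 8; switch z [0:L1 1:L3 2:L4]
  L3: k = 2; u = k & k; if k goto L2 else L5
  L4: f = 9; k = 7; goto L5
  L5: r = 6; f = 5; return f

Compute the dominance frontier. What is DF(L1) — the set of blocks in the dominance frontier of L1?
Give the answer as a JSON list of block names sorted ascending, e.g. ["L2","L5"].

Answer: ["L1"]

Analysis:
idom tree: L1←L0 L2←L1 L3←L2 L4←L2 L5←L2
Dom at joins:
  L1: preds {L0,L2}: {L0} ∩ {L0,L1,L2} = {L0}; idom=L0
  L2: preds {L1,L3}: {L0,L1} ∩ {L0,L1,L2,L3} = {L0,L1}; idom=L1
  L5: preds {L3,L4}: {L0,L1,L2,L3} ∩ {L0,L1,L2,L4} = {L0,L1,L2}; idom=L2

DF walk-up:
  join L1 pred L0: · stop@L0
  join L1 pred L2: L2→L1 stop@L0
  join L2 pred L1: · stop@L1
  join L2 pred L3: L3→L2 stop@L1
  join L5 pred L3: L3 stop@L2
  join L5 pred L4: L4 stop@L2
  L0 → ∅
  L1 → {L1}
  L2 → {L1,L2}
  L3 → {L2,L5}
  L4 → {L5}
  L5 → ∅

DF(L1) = ["L1"]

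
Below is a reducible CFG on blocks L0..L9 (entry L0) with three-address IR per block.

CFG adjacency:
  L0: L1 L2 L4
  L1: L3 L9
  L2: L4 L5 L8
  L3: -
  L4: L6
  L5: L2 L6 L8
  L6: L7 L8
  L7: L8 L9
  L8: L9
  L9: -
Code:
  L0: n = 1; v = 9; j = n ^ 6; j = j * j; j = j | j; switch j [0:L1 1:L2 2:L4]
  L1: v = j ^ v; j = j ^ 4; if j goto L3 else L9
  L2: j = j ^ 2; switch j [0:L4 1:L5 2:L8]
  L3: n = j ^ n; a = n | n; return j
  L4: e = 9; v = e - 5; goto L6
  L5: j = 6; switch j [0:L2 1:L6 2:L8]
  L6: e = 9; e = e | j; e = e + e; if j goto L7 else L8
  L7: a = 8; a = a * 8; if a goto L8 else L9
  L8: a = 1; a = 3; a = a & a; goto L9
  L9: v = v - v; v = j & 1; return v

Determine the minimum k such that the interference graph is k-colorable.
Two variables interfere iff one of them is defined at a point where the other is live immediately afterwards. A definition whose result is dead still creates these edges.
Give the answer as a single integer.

Answer: 3

Working:
def/use:
  L0: {j,n,v} / ∅
  L1: {j,v} / {j,v}
  L2: {j} / {j}
  L3: {a,n} / {j,n}
  L4: {e,v} / ∅
  L5: {j} / ∅
  L6: {e} / {j}
  L7: {a} / ∅
  L8: {a} / ∅
  L9: {v} / {j,v}

Backward fixpoint:
  live L0: ∅→{j,n,v}
  live L1: {j,n,v}→{j,n,v}
  live L2: {j,v}→{j,v}
  live L3: {j,n}→∅
  live L4: {j}→{j,v}
  live L5: {v}→{j,v}
  live L6: {j,v}→{j,v}
  live L7: {j,v}→{j,v}
  live L8: {j,v}→{j,v}
  live L9: {j,v}→∅

Conflict graph:
  a↔{j,v}
  e↔{j,v}
  j↔{a,e,n,v}
  n↔{j,v}
  v↔{a,e,j,n}

Registers:
  lower bound: {a,j,v} mutually conflict ⇒ χ ≥ 3
  3-colouring: c0={j}  c1={v}  c2={a,e,n}
  χ = 3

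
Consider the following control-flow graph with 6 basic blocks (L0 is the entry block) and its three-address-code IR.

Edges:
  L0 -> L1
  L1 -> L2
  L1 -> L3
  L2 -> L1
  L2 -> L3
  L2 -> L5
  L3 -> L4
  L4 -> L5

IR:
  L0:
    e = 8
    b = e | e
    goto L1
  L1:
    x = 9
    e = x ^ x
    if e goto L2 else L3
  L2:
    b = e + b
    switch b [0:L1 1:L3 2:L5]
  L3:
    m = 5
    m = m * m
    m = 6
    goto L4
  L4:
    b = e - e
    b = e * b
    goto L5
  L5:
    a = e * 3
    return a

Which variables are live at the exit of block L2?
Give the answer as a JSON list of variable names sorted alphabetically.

Answer: ["b", "e"]

Working:
def/use:
  L0: def={b,e} ue=∅
  L1: def={e,x} ue=∅
  L2: def={b} ue={b,e}
  L3: def={m} ue=∅
  L4: def={b} ue={e}
  L5: def={a} ue={e}

Liveness:
  L0: in=∅ out={b}
  L1: in={b} out={b,e}
  L2: in={b,e} out={b,e}
  L3: in={e} out={e}
  L4: in={e} out={e}
  L5: in={e} out=∅

live-out(L2) = ["b", "e"]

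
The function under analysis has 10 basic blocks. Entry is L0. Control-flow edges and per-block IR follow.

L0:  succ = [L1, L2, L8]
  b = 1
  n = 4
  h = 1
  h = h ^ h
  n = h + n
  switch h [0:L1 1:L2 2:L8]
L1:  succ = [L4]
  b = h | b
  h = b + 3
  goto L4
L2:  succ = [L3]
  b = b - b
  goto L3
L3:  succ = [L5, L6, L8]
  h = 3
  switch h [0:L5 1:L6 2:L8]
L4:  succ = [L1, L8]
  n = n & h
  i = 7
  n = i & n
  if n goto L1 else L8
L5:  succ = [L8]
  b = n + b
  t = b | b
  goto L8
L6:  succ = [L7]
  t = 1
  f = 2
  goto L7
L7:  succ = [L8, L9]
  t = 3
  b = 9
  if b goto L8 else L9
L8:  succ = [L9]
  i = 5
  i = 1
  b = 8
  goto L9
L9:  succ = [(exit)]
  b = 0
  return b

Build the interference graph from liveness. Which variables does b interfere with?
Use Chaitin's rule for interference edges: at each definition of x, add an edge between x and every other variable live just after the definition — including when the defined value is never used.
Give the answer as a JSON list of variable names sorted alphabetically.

def/use:
  L0: def={b,h,n} ue=∅
  L1: def={b,h} ue={b,h}
  L2: def={b} ue={b}
  L3: def={h} ue=∅
  L4: def={i,n} ue={h,n}
  L5: def={b,t} ue={b,n}
  L6: def={f,t} ue=∅
  L7: def={b,t} ue=∅
  L8: def={b,i} ue=∅
  L9: def={b} ue=∅

Backward fixpoint:
  L0: in=∅ out={b,h,n}
  L1: in={b,h,n} out={b,h,n}
  L2: in={b,n} out={b,n}
  L3: in={b,n} out={b,n}
  L4: in={b,h,n} out={b,h,n}
  L5: in={b,n} out=∅
  L6: in=∅ out=∅
  L7: in=∅ out=∅
  L8: in=∅ out=∅
  L9: in=∅ out=∅

Interference:
  b: {h,i,n}
  f: ∅
  h: {b,i,n}
  i: {b,h,n}
  n: {b,h,i}
  t: ∅

N(b) = ["h", "i", "n"]

Answer: ["h", "i", "n"]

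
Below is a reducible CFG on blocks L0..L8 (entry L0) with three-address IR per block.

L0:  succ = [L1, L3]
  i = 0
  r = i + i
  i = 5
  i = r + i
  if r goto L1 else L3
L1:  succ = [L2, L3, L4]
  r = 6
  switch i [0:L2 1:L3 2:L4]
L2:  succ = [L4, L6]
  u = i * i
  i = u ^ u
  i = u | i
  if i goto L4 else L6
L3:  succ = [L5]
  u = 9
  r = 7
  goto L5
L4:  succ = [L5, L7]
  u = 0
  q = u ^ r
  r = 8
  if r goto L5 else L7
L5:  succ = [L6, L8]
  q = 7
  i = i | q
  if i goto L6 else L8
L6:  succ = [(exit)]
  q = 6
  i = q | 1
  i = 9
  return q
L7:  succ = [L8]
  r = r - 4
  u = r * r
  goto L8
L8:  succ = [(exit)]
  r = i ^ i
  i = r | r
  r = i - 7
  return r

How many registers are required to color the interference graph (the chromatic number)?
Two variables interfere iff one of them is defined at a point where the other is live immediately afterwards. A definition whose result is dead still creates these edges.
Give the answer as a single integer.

Answer: 3

Derivation:
def/use:
  L0: def={i,r} ue=∅
  L1: def={r} ue={i}
  L2: def={i,u} ue={i}
  L3: def={r,u} ue=∅
  L4: def={q,r,u} ue={r}
  L5: def={i,q} ue={i}
  L6: def={i,q} ue=∅
  L7: def={r,u} ue={r}
  L8: def={i,r} ue={i}

Live sets:
  live L0: ∅→{i}
  live L1: {i}→{i,r}
  live L2: {i,r}→{i,r}
  live L3: {i}→{i}
  live L4: {i,r}→{i,r}
  live L5: {i}→{i}
  live L6: ∅→∅
  live L7: {i,r}→{i}
  live L8: {i}→∅

Interfere edges:
  i: {q,r,u}
  q: {i}
  r: {i,u}
  u: {i,r}

Chromatic number:
  {i,r,u} pairwise interfere (3-clique) ⇒ χ ≥ 3
  3-colouring: R0={i}  R1={q,r}  R2={u}
  χ = 3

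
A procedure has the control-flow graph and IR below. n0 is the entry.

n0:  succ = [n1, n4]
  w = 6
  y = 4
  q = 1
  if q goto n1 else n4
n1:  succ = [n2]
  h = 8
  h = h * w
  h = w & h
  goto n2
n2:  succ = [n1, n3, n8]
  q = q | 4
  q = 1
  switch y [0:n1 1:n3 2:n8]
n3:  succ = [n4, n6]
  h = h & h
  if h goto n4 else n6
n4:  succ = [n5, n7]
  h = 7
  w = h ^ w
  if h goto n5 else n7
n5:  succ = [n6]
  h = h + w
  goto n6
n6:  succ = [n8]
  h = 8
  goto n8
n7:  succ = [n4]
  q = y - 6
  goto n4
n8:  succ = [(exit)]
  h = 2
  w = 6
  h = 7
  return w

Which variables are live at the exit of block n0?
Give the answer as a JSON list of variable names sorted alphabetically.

def/use:
  n0 def {q,w,y} use ∅
  n1 def {h} use {w}
  n2 def {q} use {q,y}
  n3 def {h} use {h}
  n4 def {h,w} use {w}
  n5 def {h} use {h,w}
  n6 def {h} use ∅
  n7 def {q} use {y}
  n8 def {h,w} use ∅

Liveness:
  live n0: ∅→{q,w,y}
  live n1: {q,w,y}→{h,q,w,y}
  live n2: {h,q,w,y}→{h,q,w,y}
  live n3: {h,w,y}→{w,y}
  live n4: {w,y}→{h,w,y}
  live n5: {h,w}→∅
  live n6: ∅→∅
  live n7: {w,y}→{w,y}
  live n8: ∅→∅

live-out(n0) = ["q", "w", "y"]

Answer: ["q", "w", "y"]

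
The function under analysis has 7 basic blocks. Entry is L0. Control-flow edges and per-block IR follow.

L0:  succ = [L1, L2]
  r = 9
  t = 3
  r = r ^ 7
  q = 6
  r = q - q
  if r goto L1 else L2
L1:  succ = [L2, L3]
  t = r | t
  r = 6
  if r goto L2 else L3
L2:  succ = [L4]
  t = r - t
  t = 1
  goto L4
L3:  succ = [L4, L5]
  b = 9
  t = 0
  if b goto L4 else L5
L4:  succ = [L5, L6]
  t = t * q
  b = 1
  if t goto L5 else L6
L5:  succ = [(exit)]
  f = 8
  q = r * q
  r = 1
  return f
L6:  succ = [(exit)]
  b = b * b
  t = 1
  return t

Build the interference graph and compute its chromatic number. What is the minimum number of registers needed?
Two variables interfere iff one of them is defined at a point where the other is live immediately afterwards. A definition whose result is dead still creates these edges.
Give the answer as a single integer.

Answer: 4

Working:
Per-block:
  L0: {q,r,t} / ∅
  L1: {r,t} / {r,t}
  L2: {t} / {r,t}
  L3: {b,t} / ∅
  L4: {b,t} / {q,t}
  L5: {f,q,r} / {q,r}
  L6: {b,t} / {b}

Backward fixpoint:
  live L0: ∅→{q,r,t}
  live L1: {q,r,t}→{q,r,t}
  live L2: {q,r,t}→{q,r,t}
  live L3: {q,r}→{q,r,t}
  live L4: {q,r,t}→{b,q,r}
  live L5: {q,r}→∅
  live L6: {b}→∅

Interfere edges:
  b: {q,r,t}
  f: {q,r}
  q: {b,f,r,t}
  r: {b,f,q,t}
  t: {b,q,r}

Colouring:
  {b,q,r,t} pairwise interfere (4-clique) ⇒ χ ≥ 4
  assign b→R2 f→R2 q→R0 r→R1 t→R3 — no edge inside a register ⇒ χ ≤ 4
  χ = 4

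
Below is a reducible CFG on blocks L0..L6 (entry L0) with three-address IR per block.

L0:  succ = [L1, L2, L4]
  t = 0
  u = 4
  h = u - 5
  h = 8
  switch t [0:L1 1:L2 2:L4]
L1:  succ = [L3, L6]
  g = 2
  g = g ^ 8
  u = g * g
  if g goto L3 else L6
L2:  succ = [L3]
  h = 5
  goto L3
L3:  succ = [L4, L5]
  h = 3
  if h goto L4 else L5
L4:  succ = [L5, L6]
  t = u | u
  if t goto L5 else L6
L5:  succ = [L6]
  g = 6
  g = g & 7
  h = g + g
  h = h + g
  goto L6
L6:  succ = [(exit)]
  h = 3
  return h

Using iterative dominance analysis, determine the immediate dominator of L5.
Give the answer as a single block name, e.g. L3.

idom tree: L1←L0 L2←L0 L3←L0 L4←L0 L5←L0 L6←L0
Dom at joins:
  L3: preds {L1,L2}: {L0,L1} ∩ {L0,L2} = {L0}; idom=L0
  L4: preds {L0,L3}: {L0} ∩ {L0,L3} = {L0}; idom=L0
  L5: preds {L3,L4}: {L0,L3} ∩ {L0,L4} = {L0}; idom=L0
  L6: preds {L1,L4,L5}: {L0,L1} ∩ {L0,L4} ∩ {L0,L5} = {L0}; idom=L0

idom(L5) = L0

Answer: L0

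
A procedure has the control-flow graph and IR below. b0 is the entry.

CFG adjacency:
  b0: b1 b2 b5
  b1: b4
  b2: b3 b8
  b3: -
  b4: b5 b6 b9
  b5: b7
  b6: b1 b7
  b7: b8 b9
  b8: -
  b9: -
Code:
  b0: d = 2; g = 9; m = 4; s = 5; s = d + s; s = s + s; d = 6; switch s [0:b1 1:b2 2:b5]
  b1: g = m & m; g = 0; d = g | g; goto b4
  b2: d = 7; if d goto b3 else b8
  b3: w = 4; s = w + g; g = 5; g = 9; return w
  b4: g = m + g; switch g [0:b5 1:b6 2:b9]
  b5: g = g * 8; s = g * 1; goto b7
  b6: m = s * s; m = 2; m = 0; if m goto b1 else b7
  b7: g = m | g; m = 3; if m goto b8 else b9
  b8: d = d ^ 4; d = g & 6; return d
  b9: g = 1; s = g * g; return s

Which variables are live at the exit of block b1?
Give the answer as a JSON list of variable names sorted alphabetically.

Answer: ["d", "g", "m", "s"]

Analysis:
Block summaries:
  b0: def={d,g,m,s} ue=∅
  b1: def={d,g} ue={m}
  b2: def={d} ue=∅
  b3: def={g,s,w} ue={g}
  b4: def={g} ue={g,m}
  b5: def={g,s} ue={g}
  b6: def={m} ue={s}
  b7: def={g,m} ue={g,m}
  b8: def={d} ue={d,g}
  b9: def={g,s} ue=∅

Liveness:
  live b0: ∅→{d,g,m,s}
  live b1: {m,s}→{d,g,m,s}
  live b2: {g}→{d,g}
  live b3: {g}→∅
  live b4: {d,g,m,s}→{d,g,m,s}
  live b5: {d,g,m}→{d,g,m}
  live b6: {d,g,s}→{d,g,m,s}
  live b7: {d,g,m}→{d,g}
  live b8: {d,g}→∅
  live b9: ∅→∅

live-out(b1) = ["d", "g", "m", "s"]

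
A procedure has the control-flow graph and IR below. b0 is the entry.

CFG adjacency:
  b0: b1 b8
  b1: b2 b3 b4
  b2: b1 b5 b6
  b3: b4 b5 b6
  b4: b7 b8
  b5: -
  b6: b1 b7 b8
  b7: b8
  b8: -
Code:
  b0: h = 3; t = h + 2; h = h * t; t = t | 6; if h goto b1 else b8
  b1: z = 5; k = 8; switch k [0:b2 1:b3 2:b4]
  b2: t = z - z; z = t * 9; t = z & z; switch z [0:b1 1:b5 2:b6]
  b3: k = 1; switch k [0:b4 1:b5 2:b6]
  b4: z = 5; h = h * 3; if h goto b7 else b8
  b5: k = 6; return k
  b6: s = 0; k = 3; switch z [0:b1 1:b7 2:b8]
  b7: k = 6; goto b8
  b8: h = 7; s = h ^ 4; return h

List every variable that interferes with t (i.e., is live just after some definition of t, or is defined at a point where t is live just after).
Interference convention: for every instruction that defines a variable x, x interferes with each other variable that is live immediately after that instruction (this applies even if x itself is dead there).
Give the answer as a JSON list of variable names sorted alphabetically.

Answer: ["h", "z"]

Derivation:
def/use:
  b0: def={h,t} ue=∅
  b1: def={k,z} ue=∅
  b2: def={t,z} ue={z}
  b3: def={k} ue=∅
  b4: def={h,z} ue={h}
  b5: def={k} ue=∅
  b6: def={k,s} ue={z}
  b7: def={k} ue=∅
  b8: def={h,s} ue=∅

Liveness:
  b0: in=∅ out={h}
  b1: in={h} out={h,z}
  b2: in={h,z} out={h,z}
  b3: in={h,z} out={h,z}
  b4: in={h} out=∅
  b5: in=∅ out=∅
  b6: in={h,z} out={h}
  b7: in=∅ out=∅
  b8: in=∅ out=∅

Interfere edges:
  h — {k,s,t,z}
  k — {h,z}
  s — {h,z}
  t — {h,z}
  z — {h,k,s,t}

N(t) = ["h", "z"]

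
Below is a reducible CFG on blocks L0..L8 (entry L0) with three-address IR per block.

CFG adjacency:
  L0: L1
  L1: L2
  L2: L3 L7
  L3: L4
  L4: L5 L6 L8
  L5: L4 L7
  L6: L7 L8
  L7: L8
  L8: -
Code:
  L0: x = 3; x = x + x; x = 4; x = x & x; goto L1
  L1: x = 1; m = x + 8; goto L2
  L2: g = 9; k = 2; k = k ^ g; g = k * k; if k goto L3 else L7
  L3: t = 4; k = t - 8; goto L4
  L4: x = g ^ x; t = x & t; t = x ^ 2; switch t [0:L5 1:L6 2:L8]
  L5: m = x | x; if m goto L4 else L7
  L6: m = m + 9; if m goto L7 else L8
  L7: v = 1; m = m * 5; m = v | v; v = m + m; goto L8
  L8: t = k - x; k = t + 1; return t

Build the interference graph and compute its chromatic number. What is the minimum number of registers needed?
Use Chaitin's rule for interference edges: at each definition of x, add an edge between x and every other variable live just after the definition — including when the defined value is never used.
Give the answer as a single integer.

Per-block:
  L0: {x} / ∅
  L1: {m,x} / ∅
  L2: {g,k} / ∅
  L3: {k,t} / ∅
  L4: {t,x} / {g,t,x}
  L5: {m} / {x}
  L6: {m} / {m}
  L7: {m,v} / {m}
  L8: {k,t} / {k,x}

Live sets:
  L0: in=∅ out=∅
  L1: in=∅ out={m,x}
  L2: in={m,x} out={g,k,m,x}
  L3: in={g,m,x} out={g,k,m,t,x}
  L4: in={g,k,m,t,x} out={g,k,m,t,x}
  L5: in={g,k,t,x} out={g,k,m,t,x}
  L6: in={k,m,x} out={k,m,x}
  L7: in={k,m,x} out={k,x}
  L8: in={k,x} out=∅

Conflict graph:
  g: {k,m,t,x}
  k: {g,m,t,v,x}
  m: {g,k,t,v,x}
  t: {g,k,m,x}
  v: {k,m,x}
  x: {g,k,m,t,v}

Registers:
  lower bound: {g,k,m,t,x} mutually conflict ⇒ χ ≥ 5
  5-colouring: R0={k}  R1={m}  R2={x}  R3={g,v}  R4={t}
  χ = 5

Answer: 5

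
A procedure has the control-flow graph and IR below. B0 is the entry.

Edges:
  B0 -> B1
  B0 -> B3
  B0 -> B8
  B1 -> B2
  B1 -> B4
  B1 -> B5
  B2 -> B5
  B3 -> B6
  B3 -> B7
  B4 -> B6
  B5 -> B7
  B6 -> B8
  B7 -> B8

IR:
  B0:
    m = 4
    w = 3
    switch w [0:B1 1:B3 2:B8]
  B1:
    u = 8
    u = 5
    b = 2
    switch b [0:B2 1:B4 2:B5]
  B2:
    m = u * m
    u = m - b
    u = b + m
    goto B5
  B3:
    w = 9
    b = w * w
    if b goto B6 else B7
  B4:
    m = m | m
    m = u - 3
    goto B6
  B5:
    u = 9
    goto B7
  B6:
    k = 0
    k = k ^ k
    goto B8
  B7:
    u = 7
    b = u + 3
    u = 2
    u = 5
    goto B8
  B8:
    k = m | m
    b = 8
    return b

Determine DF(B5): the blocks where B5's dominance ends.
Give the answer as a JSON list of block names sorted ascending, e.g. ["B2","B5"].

idom tree: B1←B0 B2←B1 B3←B0 B4←B1 B5←B1 B6←B0 B7←B0 B8←B0
Join-block Dom:
  B5: preds {B1,B2}: {B0,B1} ∩ {B0,B1,B2} = {B0,B1}; idom=B1
  B6: preds {B3,B4}: {B0,B3} ∩ {B0,B1,B4} = {B0}; idom=B0
  B7: preds {B3,B5}: {B0,B3} ∩ {B0,B1,B5} = {B0}; idom=B0
  B8: preds {B0,B6,B7}: {B0} ∩ {B0,B6} ∩ {B0,B7} = {B0}; idom=B0

DF walk-up:
  B5←B1: walk · to B1
  B5←B2: walk B2 to B1
  B6←B3: walk B3 to B0
  B6←B4: walk B4→B1 to B0
  B7←B3: walk B3 to B0
  B7←B5: walk B5→B1 to B0
  B8←B0: walk · to B0
  B8←B6: walk B6 to B0
  B8←B7: walk B7 to B0
  B0: DF=∅
  B1: DF={B6,B7}
  B2: DF={B5}
  B3: DF={B6,B7}
  B4: DF={B6}
  B5: DF={B7}
  B6: DF={B8}
  B7: DF={B8}
  B8: DF=∅

DF(B5) = ["B7"]

Answer: ["B7"]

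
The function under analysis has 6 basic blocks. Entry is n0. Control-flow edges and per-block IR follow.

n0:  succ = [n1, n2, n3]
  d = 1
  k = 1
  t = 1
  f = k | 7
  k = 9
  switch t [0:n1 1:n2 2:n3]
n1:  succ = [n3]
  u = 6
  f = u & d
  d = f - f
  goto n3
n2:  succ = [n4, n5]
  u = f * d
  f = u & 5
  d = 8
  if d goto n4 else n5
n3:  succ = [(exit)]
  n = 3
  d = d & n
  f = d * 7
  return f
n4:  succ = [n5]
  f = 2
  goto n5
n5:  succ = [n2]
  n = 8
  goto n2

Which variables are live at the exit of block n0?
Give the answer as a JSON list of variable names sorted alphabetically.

def/use:
  n0: {d,f,k,t} / ∅
  n1: {d,f,u} / {d}
  n2: {d,f,u} / {d,f}
  n3: {d,f,n} / {d}
  n4: {f} / ∅
  n5: {n} / ∅

Liveness:
  n0 li=∅ lo={d,f}
  n1 li={d} lo={d}
  n2 li={d,f} lo={d,f}
  n3 li={d} lo=∅
  n4 li={d} lo={d,f}
  n5 li={d,f} lo={d,f}

live-out(n0) = ["d", "f"]

Answer: ["d", "f"]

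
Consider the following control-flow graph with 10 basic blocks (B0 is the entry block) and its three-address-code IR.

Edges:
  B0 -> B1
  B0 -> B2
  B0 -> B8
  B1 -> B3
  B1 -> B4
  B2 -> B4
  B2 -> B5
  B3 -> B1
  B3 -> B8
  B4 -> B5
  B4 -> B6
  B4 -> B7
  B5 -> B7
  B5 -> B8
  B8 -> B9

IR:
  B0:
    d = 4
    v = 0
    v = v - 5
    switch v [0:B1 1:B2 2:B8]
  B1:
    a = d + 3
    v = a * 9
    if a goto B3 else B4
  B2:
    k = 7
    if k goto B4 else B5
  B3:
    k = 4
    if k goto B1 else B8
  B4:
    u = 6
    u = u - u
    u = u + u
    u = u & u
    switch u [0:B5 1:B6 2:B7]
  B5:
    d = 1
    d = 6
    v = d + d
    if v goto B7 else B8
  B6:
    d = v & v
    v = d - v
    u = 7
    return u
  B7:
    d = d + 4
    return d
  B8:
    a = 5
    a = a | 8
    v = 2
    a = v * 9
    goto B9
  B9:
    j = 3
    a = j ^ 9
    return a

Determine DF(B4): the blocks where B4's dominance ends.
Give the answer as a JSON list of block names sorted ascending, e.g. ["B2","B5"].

idom tree: B1←B0 B2←B0 B3←B1 B4←B0 B5←B0 B6←B4 B7←B0 B8←B0 B9←B8
Dom at joins:
  B1: preds {B0,B3}: {B0} ∩ {B0,B1,B3} = {B0}; idom=B0
  B4: preds {B1,B2}: {B0,B1} ∩ {B0,B2} = {B0}; idom=B0
  B5: preds {B2,B4}: {B0,B2} ∩ {B0,B4} = {B0}; idom=B0
  B7: preds {B4,B5}: {B0,B4} ∩ {B0,B5} = {B0}; idom=B0
  B8: preds {B0,B3,B5}: {B0} ∩ {B0,B1,B3} ∩ {B0,B5} = {B0}; idom=B0

Frontier:
  join B1 pred B0: · stop@B0
  join B1 pred B3: B3→B1 stop@B0
  join B4 pred B1: B1 stop@B0
  join B4 pred B2: B2 stop@B0
  join B5 pred B2: B2 stop@B0
  join B5 pred B4: B4 stop@B0
  join B7 pred B4: B4 stop@B0
  join B7 pred B5: B5 stop@B0
  join B8 pred B0: · stop@B0
  join B8 pred B3: B3→B1 stop@B0
  join B8 pred B5: B5 stop@B0
  DF(B0)=∅
  DF(B1)={B1,B4,B8}
  DF(B2)={B4,B5}
  DF(B3)={B1,B8}
  DF(B4)={B5,B7}
  DF(B5)={B7,B8}
  DF(B6)=∅
  DF(B7)=∅
  DF(B8)=∅
  DF(B9)=∅

DF(B4) = ["B5", "B7"]

Answer: ["B5", "B7"]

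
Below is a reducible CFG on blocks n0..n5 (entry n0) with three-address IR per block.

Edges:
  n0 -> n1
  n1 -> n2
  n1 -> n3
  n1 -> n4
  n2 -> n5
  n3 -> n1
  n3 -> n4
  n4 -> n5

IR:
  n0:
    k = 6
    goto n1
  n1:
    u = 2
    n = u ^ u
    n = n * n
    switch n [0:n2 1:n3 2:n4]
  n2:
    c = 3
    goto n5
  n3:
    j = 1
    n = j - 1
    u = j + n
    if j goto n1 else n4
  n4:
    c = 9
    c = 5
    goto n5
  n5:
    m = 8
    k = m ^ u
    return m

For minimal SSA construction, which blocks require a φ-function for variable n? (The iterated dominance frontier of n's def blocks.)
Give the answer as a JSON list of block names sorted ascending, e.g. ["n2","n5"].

Answer: ["n1", "n4", "n5"]

Analysis:
idom tree: n1←n0 n2←n1 n3←n1 n4←n1 n5←n1
Dom at joins:
  n1: preds {n0,n3}: {n0} ∩ {n0,n1,n3} = {n0}; idom=n0
  n4: preds {n1,n3}: {n0,n1} ∩ {n0,n1,n3} = {n0,n1}; idom=n1
  n5: preds {n2,n4}: {n0,n1,n2} ∩ {n0,n1,n4} = {n0,n1}; idom=n1

DF derivation:
  join n1 pred n0: · stop@n0
  join n1 pred n3: n3→n1 stop@n0
  join n4 pred n1: · stop@n1
  join n4 pred n3: n3 stop@n1
  join n5 pred n2: n2 stop@n1
  join n5 pred n4: n4 stop@n1
  n0 → ∅
  n1 → {n1}
  n2 → {n5}
  n3 → {n1,n4}
  n4 → {n5}
  n5 → ∅

φ for n: defs {n1,n3}
  DF⁺ = {n1,n4,n5}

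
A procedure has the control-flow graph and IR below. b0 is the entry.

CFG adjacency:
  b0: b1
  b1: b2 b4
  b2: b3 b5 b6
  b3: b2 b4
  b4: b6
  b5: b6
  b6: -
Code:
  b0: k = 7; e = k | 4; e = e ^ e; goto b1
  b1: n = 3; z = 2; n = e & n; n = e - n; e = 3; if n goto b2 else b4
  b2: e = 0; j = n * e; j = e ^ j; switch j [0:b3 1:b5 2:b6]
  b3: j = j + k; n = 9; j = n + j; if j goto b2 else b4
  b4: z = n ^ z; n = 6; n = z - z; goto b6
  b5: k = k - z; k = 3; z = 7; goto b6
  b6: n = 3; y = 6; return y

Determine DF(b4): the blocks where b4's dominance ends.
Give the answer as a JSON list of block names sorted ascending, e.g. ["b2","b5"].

idom tree: b1←b0 b2←b1 b3←b2 b4←b1 b5←b2 b6←b1
Dom at joins:
  b2: preds {b1,b3}: {b0,b1} ∩ {b0,b1,b2,b3} = {b0,b1}; idom=b1
  b4: preds {b1,b3}: {b0,b1} ∩ {b0,b1,b2,b3} = {b0,b1}; idom=b1
  b6: preds {b2,b4,b5}: {b0,b1,b2} ∩ {b0,b1,b4} ∩ {b0,b1,b2,b5} = {b0,b1}; idom=b1

Frontier:
  join b2 pred b1: · stop@b1
  join b2 pred b3: b3→b2 stop@b1
  join b4 pred b1: · stop@b1
  join b4 pred b3: b3→b2 stop@b1
  join b6 pred b2: b2 stop@b1
  join b6 pred b4: b4 stop@b1
  join b6 pred b5: b5→b2 stop@b1
  b0 → ∅
  b1 → ∅
  b2 → {b2,b4,b6}
  b3 → {b2,b4}
  b4 → {b6}
  b5 → {b6}
  b6 → ∅

DF(b4) = ["b6"]

Answer: ["b6"]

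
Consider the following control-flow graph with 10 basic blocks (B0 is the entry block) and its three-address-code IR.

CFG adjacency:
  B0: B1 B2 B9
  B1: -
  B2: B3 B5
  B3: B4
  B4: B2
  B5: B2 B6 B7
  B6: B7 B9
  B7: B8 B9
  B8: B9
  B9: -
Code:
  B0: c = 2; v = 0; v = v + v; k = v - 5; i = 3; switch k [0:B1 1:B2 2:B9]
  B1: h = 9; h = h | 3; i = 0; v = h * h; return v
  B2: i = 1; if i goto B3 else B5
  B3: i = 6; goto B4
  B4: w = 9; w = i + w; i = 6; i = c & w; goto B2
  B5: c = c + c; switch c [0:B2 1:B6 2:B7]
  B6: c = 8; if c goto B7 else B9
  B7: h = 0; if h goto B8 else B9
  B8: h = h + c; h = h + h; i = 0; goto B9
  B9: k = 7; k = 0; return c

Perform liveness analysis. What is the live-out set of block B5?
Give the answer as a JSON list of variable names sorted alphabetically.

Answer: ["c"]

Working:
Block summaries:
  B0: {c,i,k,v} / ∅
  B1: {h,i,v} / ∅
  B2: {i} / ∅
  B3: {i} / ∅
  B4: {i,w} / {c,i}
  B5: {c} / {c}
  B6: {c} / ∅
  B7: {h} / ∅
  B8: {h,i} / {c,h}
  B9: {k} / {c}

Liveness:
  B0 li=∅ lo={c}
  B1 li=∅ lo=∅
  B2 li={c} lo={c}
  B3 li={c} lo={c,i}
  B4 li={c,i} lo={c}
  B5 li={c} lo={c}
  B6 li=∅ lo={c}
  B7 li={c} lo={c,h}
  B8 li={c,h} lo={c}
  B9 li={c} lo=∅

live-out(B5) = ["c"]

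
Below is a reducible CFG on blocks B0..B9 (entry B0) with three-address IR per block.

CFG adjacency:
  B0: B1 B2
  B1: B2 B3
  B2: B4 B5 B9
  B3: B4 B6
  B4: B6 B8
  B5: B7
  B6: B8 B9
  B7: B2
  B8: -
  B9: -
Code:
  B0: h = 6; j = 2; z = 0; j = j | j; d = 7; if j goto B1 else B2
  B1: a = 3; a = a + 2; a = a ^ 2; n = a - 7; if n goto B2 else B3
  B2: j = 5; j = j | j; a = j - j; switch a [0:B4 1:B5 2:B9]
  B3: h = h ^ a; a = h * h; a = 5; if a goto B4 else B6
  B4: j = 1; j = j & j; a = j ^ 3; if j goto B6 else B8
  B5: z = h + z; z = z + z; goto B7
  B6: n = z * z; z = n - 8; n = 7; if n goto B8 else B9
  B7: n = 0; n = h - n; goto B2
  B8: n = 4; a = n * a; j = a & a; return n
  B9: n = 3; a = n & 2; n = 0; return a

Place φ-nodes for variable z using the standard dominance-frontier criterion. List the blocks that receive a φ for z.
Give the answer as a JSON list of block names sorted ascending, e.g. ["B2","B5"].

idom tree: B1←B0 B2←B0 B3←B1 B4←B0 B5←B2 B6←B0 B7←B5 B8←B0 B9←B0
Dom at joins:
  B2: preds {B0,B1,B7}: {B0} ∩ {B0,B1} ∩ {B0,B2,B5,B7} = {B0}; idom=B0
  B4: preds {B2,B3}: {B0,B2} ∩ {B0,B1,B3} = {B0}; idom=B0
  B6: preds {B3,B4}: {B0,B1,B3} ∩ {B0,B4} = {B0}; idom=B0
  B8: preds {B4,B6}: {B0,B4} ∩ {B0,B6} = {B0}; idom=B0
  B9: preds {B2,B6}: {B0,B2} ∩ {B0,B6} = {B0}; idom=B0

DF derivation:
  join B2 pred B0: · stop@B0
  join B2 pred B1: B1 stop@B0
  join B2 pred B7: B7→B5→B2 stop@B0
  join B4 pred B2: B2 stop@B0
  join B4 pred B3: B3→B1 stop@B0
  join B6 pred B3: B3→B1 stop@B0
  join B6 pred B4: B4 stop@B0
  join B8 pred B4: B4 stop@B0
  join B8 pred B6: B6 stop@B0
  join B9 pred B2: B2 stop@B0
  join B9 pred B6: B6 stop@B0
  B0: DF=∅
  B1: DF={B2,B4,B6}
  B2: DF={B2,B4,B9}
  B3: DF={B4,B6}
  B4: DF={B6,B8}
  B5: DF={B2}
  B6: DF={B8,B9}
  B7: DF={B2}
  B8: DF=∅
  B9: DF=∅

φ for z: defs {B0,B5,B6}
  DF⁺ = {B2,B4,B6,B8,B9}

Answer: ["B2", "B4", "B6", "B8", "B9"]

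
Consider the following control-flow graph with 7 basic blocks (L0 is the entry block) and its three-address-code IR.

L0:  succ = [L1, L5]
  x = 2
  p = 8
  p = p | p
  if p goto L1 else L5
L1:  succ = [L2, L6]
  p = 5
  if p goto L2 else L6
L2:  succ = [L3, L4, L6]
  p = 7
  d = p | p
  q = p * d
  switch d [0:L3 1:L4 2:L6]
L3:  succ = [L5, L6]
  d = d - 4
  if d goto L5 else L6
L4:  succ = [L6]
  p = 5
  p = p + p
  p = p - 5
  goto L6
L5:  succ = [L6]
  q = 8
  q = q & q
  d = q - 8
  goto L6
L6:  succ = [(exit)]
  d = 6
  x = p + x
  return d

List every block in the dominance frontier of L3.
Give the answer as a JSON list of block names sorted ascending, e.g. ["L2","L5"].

Answer: ["L5", "L6"]

Analysis:
idom tree: L1←L0 L2←L1 L3←L2 L4←L2 L5←L0 L6←L0
Dom at joins:
  L5: preds {L0,L3}: {L0} ∩ {L0,L1,L2,L3} = {L0}; idom=L0
  L6: preds {L1,L2,L3,L4,L5}: {L0,L1} ∩ {L0,L1,L2} ∩ {L0,L1,L2,L3} ∩ {L0,L1,L2,L4} ∩ {L0,L5} = {L0}; idom=L0

DF derivation:
  L5←L0: walk · to L0
  L5←L3: walk L3→L2→L1 to L0
  L6←L1: walk L1 to L0
  L6←L2: walk L2→L1 to L0
  L6←L3: walk L3→L2→L1 to L0
  L6←L4: walk L4→L2→L1 to L0
  L6←L5: walk L5 to L0
  DF(L0)=∅
  DF(L1)={L5,L6}
  DF(L2)={L5,L6}
  DF(L3)={L5,L6}
  DF(L4)={L6}
  DF(L5)={L6}
  DF(L6)=∅

DF(L3) = ["L5", "L6"]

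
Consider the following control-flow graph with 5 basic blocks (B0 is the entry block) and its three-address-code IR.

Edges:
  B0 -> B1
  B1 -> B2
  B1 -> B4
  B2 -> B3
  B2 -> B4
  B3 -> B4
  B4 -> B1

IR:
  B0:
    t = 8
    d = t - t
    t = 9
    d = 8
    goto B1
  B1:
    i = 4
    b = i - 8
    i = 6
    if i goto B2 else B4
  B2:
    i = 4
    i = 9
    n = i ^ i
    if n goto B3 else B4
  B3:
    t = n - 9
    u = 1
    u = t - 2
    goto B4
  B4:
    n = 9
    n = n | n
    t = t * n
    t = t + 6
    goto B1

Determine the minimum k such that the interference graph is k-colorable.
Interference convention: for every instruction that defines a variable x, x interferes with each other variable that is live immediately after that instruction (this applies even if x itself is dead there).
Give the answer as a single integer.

Answer: 2

Analysis:
Block summaries:
  B0: def={d,t} ue=∅
  B1: def={b,i} ue=∅
  B2: def={i,n} ue=∅
  B3: def={t,u} ue={n}
  B4: def={n,t} ue={t}

Live sets:
  B0 li=∅ lo={t}
  B1 li={t} lo={t}
  B2 li={t} lo={n,t}
  B3 li={n} lo={t}
  B4 li={t} lo={t}

Conflict graph:
  b: {t}
  d: {t}
  i: {t}
  n: {t}
  t: {b,d,i,n,u}
  u: {t}

Registers:
  {b,t} pairwise interfere (2-clique) ⇒ χ ≥ 2
  2-colouring: r0={t}  r1={b,d,i,n,u}
  χ = 2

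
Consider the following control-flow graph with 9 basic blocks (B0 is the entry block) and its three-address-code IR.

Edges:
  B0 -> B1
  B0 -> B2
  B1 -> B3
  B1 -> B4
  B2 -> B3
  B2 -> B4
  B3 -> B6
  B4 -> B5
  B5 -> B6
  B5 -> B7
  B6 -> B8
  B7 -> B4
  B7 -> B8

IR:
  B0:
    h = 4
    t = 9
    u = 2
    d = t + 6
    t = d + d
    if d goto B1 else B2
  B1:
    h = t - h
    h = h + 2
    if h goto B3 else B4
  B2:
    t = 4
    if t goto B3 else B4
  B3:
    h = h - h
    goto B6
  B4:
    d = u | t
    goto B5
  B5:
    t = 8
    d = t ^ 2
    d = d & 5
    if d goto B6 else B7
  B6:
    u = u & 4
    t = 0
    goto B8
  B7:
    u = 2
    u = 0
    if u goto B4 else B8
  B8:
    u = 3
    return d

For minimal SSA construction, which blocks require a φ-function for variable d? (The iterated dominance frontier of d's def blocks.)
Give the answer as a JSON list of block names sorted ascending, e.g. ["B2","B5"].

Answer: ["B4", "B6", "B8"]

Analysis:
idom tree: B1←B0 B2←B0 B3←B0 B4←B0 B5←B4 B6←B0 B7←B5 B8←B0
Dom∩ at merges:
  B3: preds {B1,B2}: {B0,B1} ∩ {B0,B2} = {B0}; idom=B0
  B4: preds {B1,B2,B7}: {B0,B1} ∩ {B0,B2} ∩ {B0,B4,B5,B7} = {B0}; idom=B0
  B6: preds {B3,B5}: {B0,B3} ∩ {B0,B4,B5} = {B0}; idom=B0
  B8: preds {B6,B7}: {B0,B6} ∩ {B0,B4,B5,B7} = {B0}; idom=B0

DF derivation:
  join B3 pred B1: B1 stop@B0
  join B3 pred B2: B2 stop@B0
  join B4 pred B1: B1 stop@B0
  join B4 pred B2: B2 stop@B0
  join B4 pred B7: B7→B5→B4 stop@B0
  join B6 pred B3: B3 stop@B0
  join B6 pred B5: B5→B4 stop@B0
  join B8 pred B6: B6 stop@B0
  join B8 pred B7: B7→B5→B4 stop@B0
  B0: DF=∅
  B1: DF={B3,B4}
  B2: DF={B3,B4}
  B3: DF={B6}
  B4: DF={B4,B6,B8}
  B5: DF={B4,B6,B8}
  B6: DF={B8}
  B7: DF={B4,B8}
  B8: DF=∅

φ for d: defs {B0,B4,B5}
  DF⁺ = {B4,B6,B8}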